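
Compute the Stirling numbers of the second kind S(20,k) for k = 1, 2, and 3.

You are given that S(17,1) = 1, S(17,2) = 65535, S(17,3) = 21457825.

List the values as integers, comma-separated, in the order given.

1, 524287, 580606446

r18: T_18,1=1×1+0=1; T_18,2=2×65535+1=131071; T_18,3=3×21457825+65535=64439010
r19: T_19,1=1×1+0=1; T_19,2=2×131071+1=262143; T_19,3=3×64439010+131071=193448101
r20: T_20,1=1×1+0=1; T_20,2=2×262143+1=524287; T_20,3=3×193448101+262143=580606446
Read S(20,1) = 1, S(20,2) = 524287, S(20,3) = 580606446.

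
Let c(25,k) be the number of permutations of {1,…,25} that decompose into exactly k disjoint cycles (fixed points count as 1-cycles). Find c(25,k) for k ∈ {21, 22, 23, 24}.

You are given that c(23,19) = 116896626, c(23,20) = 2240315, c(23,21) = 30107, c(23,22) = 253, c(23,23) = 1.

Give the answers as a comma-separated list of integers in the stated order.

i=24: T(24,20)=116896626+23·2240315=168423871 | T(24,21)=2240315+23·30107=2932776 | T(24,22)=30107+23·253=35926 | T(24,23)=253+23·1=276 | T(24,24)=1+23·0=1
i=25: T(25,21)=168423871+24·2932776=238810495 | T(25,22)=2932776+24·35926=3795000 | T(25,23)=35926+24·276=42550 | T(25,24)=276+24·1=300
Read c(25,21) = 238810495, c(25,22) = 3795000, c(25,23) = 42550, c(25,24) = 300.

238810495, 3795000, 42550, 300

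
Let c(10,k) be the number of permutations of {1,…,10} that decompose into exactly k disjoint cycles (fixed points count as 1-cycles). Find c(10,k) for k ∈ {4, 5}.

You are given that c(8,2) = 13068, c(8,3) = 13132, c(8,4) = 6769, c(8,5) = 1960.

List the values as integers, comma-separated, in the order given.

r9: T_9,3=8×13132+13068=118124; T_9,4=8×6769+13132=67284; T_9,5=8×1960+6769=22449
r10: T_10,4=9×67284+118124=723680; T_10,5=9×22449+67284=269325
Read c(10,4) = 723680, c(10,5) = 269325.

723680, 269325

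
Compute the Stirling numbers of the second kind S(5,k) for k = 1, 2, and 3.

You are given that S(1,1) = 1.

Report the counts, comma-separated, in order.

1, 15, 25

row 2: T[2][1]=1·1+0=1  T[2][2]=2·0+1=1
row 3: T[3][1]=1·1+0=1  T[3][2]=2·1+1=3  T[3][3]=3·0+1=1
row 4: T[4][1]=1·1+0=1  T[4][2]=2·3+1=7  T[4][3]=3·1+3=6
row 5: T[5][1]=1·1+0=1  T[5][2]=2·7+1=15  T[5][3]=3·6+7=25
Read S(5,1) = 1, S(5,2) = 15, S(5,3) = 25.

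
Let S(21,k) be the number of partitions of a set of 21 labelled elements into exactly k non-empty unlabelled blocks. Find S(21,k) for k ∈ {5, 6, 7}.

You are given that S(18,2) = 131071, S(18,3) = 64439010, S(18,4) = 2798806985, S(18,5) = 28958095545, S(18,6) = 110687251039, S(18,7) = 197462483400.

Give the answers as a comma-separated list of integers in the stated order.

row 19: T[19][3]=3·64439010+131071=193448101  T[19][4]=4·2798806985+64439010=11259666950  T[19][5]=5·28958095545+2798806985=147589284710  T[19][6]=6·110687251039+28958095545=693081601779  T[19][7]=7·197462483400+110687251039=1492924634839
row 20: T[20][4]=4·11259666950+193448101=45232115901  T[20][5]=5·147589284710+11259666950=749206090500  T[20][6]=6·693081601779+147589284710=4306078895384  T[20][7]=7·1492924634839+693081601779=11143554045652
row 21: T[21][5]=5·749206090500+45232115901=3791262568401  T[21][6]=6·4306078895384+749206090500=26585679462804  T[21][7]=7·11143554045652+4306078895384=82310957214948
Read S(21,5) = 3791262568401, S(21,6) = 26585679462804, S(21,7) = 82310957214948.

3791262568401, 26585679462804, 82310957214948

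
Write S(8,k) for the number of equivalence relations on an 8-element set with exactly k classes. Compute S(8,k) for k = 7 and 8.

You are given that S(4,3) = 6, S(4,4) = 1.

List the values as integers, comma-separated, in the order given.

[5] T[5,4]:4*1+6=10 · T[5,5]:5*0+1=1
[6] T[6,5]:5*1+10=15 · T[6,6]:6*0+1=1
[7] T[7,6]:6*1+15=21 · T[7,7]:7*0+1=1
[8] T[8,7]:7*1+21=28 · T[8,8]:8*0+1=1
Read S(8,7) = 28, S(8,8) = 1.

28, 1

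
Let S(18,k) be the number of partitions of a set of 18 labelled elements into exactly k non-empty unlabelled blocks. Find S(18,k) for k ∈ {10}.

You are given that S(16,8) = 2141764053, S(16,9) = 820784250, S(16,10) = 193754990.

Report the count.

37112163803

row 17: T[17][9]=9·820784250+2141764053=9528822303  T[17][10]=10·193754990+820784250=2758334150
row 18: T[18][10]=10·2758334150+9528822303=37112163803
Read S(18,10) = 37112163803.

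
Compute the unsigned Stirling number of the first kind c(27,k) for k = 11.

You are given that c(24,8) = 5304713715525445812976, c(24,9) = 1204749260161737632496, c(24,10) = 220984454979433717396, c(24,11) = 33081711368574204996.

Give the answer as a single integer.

@25  (25,9):1204749260161737632496·24+5304713715525445812976→34218695959407148992880, (25,10):220984454979433717396·24+1204749260161737632496→6508376179668146850000, (25,11):33081711368574204996·24+220984454979433717396→1014945527825214637300
@26  (26,10):6508376179668146850000·25+34218695959407148992880→196928100451110820242880, (26,11):1014945527825214637300·25+6508376179668146850000→31882014375298512782500
@27  (27,11):31882014375298512782500·26+196928100451110820242880→1025860474208872152587880
Read c(27,11) = 1025860474208872152587880.

1025860474208872152587880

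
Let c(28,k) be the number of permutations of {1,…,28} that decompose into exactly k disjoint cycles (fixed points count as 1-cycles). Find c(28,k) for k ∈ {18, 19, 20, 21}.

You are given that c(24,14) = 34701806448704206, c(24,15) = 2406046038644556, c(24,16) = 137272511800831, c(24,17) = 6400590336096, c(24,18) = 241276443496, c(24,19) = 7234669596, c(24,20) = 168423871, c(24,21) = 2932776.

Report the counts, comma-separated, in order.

1340675942971287195, 60383004803151030, 2280730371654735, 71603372991150

@25  (25,15):2406046038644556·24+34701806448704206→92446911376173550, (25,16):137272511800831·24+2406046038644556→5700586321864500, (25,17):6400590336096·24+137272511800831→290886679867135, (25,18):241276443496·24+6400590336096→12191224980000, (25,19):7234669596·24+241276443496→414908513800, (25,20):168423871·24+7234669596→11276842500, (25,21):2932776·24+168423871→238810495
@26  (26,16):5700586321864500·25+92446911376173550→234961569422786050, (26,17):290886679867135·25+5700586321864500→12972753318542875, (26,18):12191224980000·25+290886679867135→595667304367135, (26,19):414908513800·25+12191224980000→22563937825000, (26,20):11276842500·25+414908513800→696829576300, (26,21):238810495·25+11276842500→17247104875
@27  (27,17):12972753318542875·26+234961569422786050→572253155704900800, (27,18):595667304367135·26+12972753318542875→28460103232088385, (27,19):22563937825000·26+595667304367135→1182329687817135, (27,20):696829576300·26+22563937825000→40681506808800, (27,21):17247104875·26+696829576300→1145254303050
@28  (28,18):28460103232088385·27+572253155704900800→1340675942971287195, (28,19):1182329687817135·27+28460103232088385→60383004803151030, (28,20):40681506808800·27+1182329687817135→2280730371654735, (28,21):1145254303050·27+40681506808800→71603372991150
Read c(28,18) = 1340675942971287195, c(28,19) = 60383004803151030, c(28,20) = 2280730371654735, c(28,21) = 71603372991150.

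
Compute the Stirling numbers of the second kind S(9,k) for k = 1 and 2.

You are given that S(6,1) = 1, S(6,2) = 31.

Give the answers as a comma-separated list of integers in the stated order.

1, 255

i=7: T(7,1)=0+1·1=1 | T(7,2)=1+2·31=63
i=8: T(8,1)=0+1·1=1 | T(8,2)=1+2·63=127
i=9: T(9,1)=0+1·1=1 | T(9,2)=1+2·127=255
Read S(9,1) = 1, S(9,2) = 255.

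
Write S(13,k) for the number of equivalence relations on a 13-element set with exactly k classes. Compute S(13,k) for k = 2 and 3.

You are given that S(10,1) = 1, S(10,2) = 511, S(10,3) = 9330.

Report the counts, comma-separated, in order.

4095, 261625

@11  (11,1):1·1+0→1, (11,2):511·2+1→1023, (11,3):9330·3+511→28501
@12  (12,1):1·1+0→1, (12,2):1023·2+1→2047, (12,3):28501·3+1023→86526
@13  (13,2):2047·2+1→4095, (13,3):86526·3+2047→261625
Read S(13,2) = 4095, S(13,3) = 261625.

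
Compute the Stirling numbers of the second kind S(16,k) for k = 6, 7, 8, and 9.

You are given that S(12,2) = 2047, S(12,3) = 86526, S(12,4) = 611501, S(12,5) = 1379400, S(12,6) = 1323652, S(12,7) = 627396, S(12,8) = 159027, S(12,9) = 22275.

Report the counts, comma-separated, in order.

2734926558, 3281882604, 2141764053, 820784250

[13] T[13,3]:3*86526+2047=261625 · T[13,4]:4*611501+86526=2532530 · T[13,5]:5*1379400+611501=7508501 · T[13,6]:6*1323652+1379400=9321312 · T[13,7]:7*627396+1323652=5715424 · T[13,8]:8*159027+627396=1899612 · T[13,9]:9*22275+159027=359502
[14] T[14,4]:4*2532530+261625=10391745 · T[14,5]:5*7508501+2532530=40075035 · T[14,6]:6*9321312+7508501=63436373 · T[14,7]:7*5715424+9321312=49329280 · T[14,8]:8*1899612+5715424=20912320 · T[14,9]:9*359502+1899612=5135130
[15] T[15,5]:5*40075035+10391745=210766920 · T[15,6]:6*63436373+40075035=420693273 · T[15,7]:7*49329280+63436373=408741333 · T[15,8]:8*20912320+49329280=216627840 · T[15,9]:9*5135130+20912320=67128490
[16] T[16,6]:6*420693273+210766920=2734926558 · T[16,7]:7*408741333+420693273=3281882604 · T[16,8]:8*216627840+408741333=2141764053 · T[16,9]:9*67128490+216627840=820784250
Read S(16,6) = 2734926558, S(16,7) = 3281882604, S(16,8) = 2141764053, S(16,9) = 820784250.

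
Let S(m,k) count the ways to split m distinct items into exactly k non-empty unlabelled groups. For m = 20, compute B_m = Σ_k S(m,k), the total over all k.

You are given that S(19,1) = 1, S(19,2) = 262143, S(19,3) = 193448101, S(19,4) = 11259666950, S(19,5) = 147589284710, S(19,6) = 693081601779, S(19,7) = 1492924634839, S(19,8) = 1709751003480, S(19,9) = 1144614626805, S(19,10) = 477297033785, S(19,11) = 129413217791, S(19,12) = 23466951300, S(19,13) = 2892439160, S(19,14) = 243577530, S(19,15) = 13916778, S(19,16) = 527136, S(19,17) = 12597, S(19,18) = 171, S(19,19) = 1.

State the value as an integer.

51724158235372

r20: T_20,1=1×1+0=1; T_20,2=2×262143+1=524287; T_20,3=3×193448101+262143=580606446; T_20,4=4×11259666950+193448101=45232115901; T_20,5=5×147589284710+11259666950=749206090500; T_20,6=6×693081601779+147589284710=4306078895384; T_20,7=7×1492924634839+693081601779=11143554045652; T_20,8=8×1709751003480+1492924634839=15170932662679; T_20,9=9×1144614626805+1709751003480=12011282644725; T_20,10=10×477297033785+1144614626805=5917584964655; T_20,11=11×129413217791+477297033785=1900842429486; T_20,12=12×23466951300+129413217791=411016633391; T_20,13=13×2892439160+23466951300=61068660380; T_20,14=14×243577530+2892439160=6302524580; T_20,15=15×13916778+243577530=452329200; T_20,16=16×527136+13916778=22350954; T_20,17=17×12597+527136=741285; T_20,18=18×171+12597=15675; T_20,19=19×1+171=190; T_20,20=20×0+1=1
B_20 = ΣS(20,k) = 1+524287+580606446+45232115901+749206090500+4306078895384+11143554045652+15170932662679+12011282644725+5917584964655+1900842429486+411016633391+61068660380+6302524580+452329200+22350954+741285+15675+190+1 = 51724158235372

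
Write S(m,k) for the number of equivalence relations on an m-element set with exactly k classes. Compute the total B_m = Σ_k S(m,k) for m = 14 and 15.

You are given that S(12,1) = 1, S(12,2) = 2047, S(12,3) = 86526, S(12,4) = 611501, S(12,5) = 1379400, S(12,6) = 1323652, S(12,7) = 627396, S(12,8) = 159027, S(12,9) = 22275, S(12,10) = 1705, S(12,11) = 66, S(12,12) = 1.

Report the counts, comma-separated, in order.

190899322, 1382958545

i=13: T(13,1)=0+1·1=1 | T(13,2)=1+2·2047=4095 | T(13,3)=2047+3·86526=261625 | T(13,4)=86526+4·611501=2532530 | T(13,5)=611501+5·1379400=7508501 | T(13,6)=1379400+6·1323652=9321312 | T(13,7)=1323652+7·627396=5715424 | T(13,8)=627396+8·159027=1899612 | T(13,9)=159027+9·22275=359502 | T(13,10)=22275+10·1705=39325 | T(13,11)=1705+11·66=2431 | T(13,12)=66+12·1=78 | T(13,13)=1+13·0=1
i=14: T(14,1)=0+1·1=1 | T(14,2)=1+2·4095=8191 | T(14,3)=4095+3·261625=788970 | T(14,4)=261625+4·2532530=10391745 | T(14,5)=2532530+5·7508501=40075035 | T(14,6)=7508501+6·9321312=63436373 | T(14,7)=9321312+7·5715424=49329280 | T(14,8)=5715424+8·1899612=20912320 | T(14,9)=1899612+9·359502=5135130 | T(14,10)=359502+10·39325=752752 | T(14,11)=39325+11·2431=66066 | T(14,12)=2431+12·78=3367 | T(14,13)=78+13·1=91 | T(14,14)=1+14·0=1
i=15: T(15,1)=0+1·1=1 | T(15,2)=1+2·8191=16383 | T(15,3)=8191+3·788970=2375101 | T(15,4)=788970+4·10391745=42355950 | T(15,5)=10391745+5·40075035=210766920 | T(15,6)=40075035+6·63436373=420693273 | T(15,7)=63436373+7·49329280=408741333 | T(15,8)=49329280+8·20912320=216627840 | T(15,9)=20912320+9·5135130=67128490 | T(15,10)=5135130+10·752752=12662650 | T(15,11)=752752+11·66066=1479478 | T(15,12)=66066+12·3367=106470 | T(15,13)=3367+13·91=4550 | T(15,14)=91+14·1=105 | T(15,15)=1+15·0=1
B_14 = ΣS(14,k) = 1+8191+788970+10391745+40075035+63436373+49329280+20912320+5135130+752752+66066+3367+91+1 = 190899322
B_15 = ΣS(15,k) = 1+16383+2375101+42355950+210766920+420693273+408741333+216627840+67128490+12662650+1479478+106470+4550+105+1 = 1382958545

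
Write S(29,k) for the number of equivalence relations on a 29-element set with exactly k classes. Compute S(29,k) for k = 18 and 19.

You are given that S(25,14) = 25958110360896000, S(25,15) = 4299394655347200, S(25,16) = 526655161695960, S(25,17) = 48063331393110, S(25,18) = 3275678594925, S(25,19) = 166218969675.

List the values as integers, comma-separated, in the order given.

row 26: T[26][15]=15·4299394655347200+25958110360896000=90449030191104000  T[26][16]=16·526655161695960+4299394655347200=12725877242482560  T[26][17]=17·48063331393110+526655161695960=1343731795378830  T[26][18]=18·3275678594925+48063331393110=107025546101760  T[26][19]=19·166218969675+3275678594925=6433839018750
row 27: T[27][16]=16·12725877242482560+90449030191104000=294063066070824960  T[27][17]=17·1343731795378830+12725877242482560=35569317763922670  T[27][18]=18·107025546101760+1343731795378830=3270191625210510  T[27][19]=19·6433839018750+107025546101760=229268487458010
row 28: T[28][17]=17·35569317763922670+294063066070824960=898741468057510350  T[28][18]=18·3270191625210510+35569317763922670=94432767017711850  T[28][19]=19·229268487458010+3270191625210510=7626292886912700
row 29: T[29][18]=18·94432767017711850+898741468057510350=2598531274376323650  T[29][19]=19·7626292886912700+94432767017711850=239332331869053150
Read S(29,18) = 2598531274376323650, S(29,19) = 239332331869053150.

2598531274376323650, 239332331869053150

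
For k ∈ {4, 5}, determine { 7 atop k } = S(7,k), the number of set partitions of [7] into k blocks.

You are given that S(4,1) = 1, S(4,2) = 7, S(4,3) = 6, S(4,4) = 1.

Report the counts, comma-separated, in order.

i=5: T(5,2)=1+2·7=15 | T(5,3)=7+3·6=25 | T(5,4)=6+4·1=10 | T(5,5)=1+5·0=1
i=6: T(6,3)=15+3·25=90 | T(6,4)=25+4·10=65 | T(6,5)=10+5·1=15
i=7: T(7,4)=90+4·65=350 | T(7,5)=65+5·15=140
Read S(7,4) = 350, S(7,5) = 140.

350, 140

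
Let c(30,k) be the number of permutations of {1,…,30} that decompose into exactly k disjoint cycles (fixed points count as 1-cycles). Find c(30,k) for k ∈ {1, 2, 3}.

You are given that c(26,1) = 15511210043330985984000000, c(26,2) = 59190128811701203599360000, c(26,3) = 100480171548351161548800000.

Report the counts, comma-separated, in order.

@27  (27,1):15511210043330985984000000·26+0→403291461126605635584000000, (27,2):59190128811701203599360000·26+15511210043330985984000000→1554454559147562279567360000, (27,3):100480171548351161548800000·26+59190128811701203599360000→2671674589068831403868160000
@28  (28,1):403291461126605635584000000·27+0→10888869450418352160768000000, (28,2):1554454559147562279567360000·27+403291461126605635584000000→42373564558110787183902720000, (28,3):2671674589068831403868160000·27+1554454559147562279567360000→73689668464006010184007680000
@29  (29,1):10888869450418352160768000000·28+0→304888344611713860501504000000, (29,2):42373564558110787183902720000·28+10888869450418352160768000000→1197348677077520393310044160000, (29,3):73689668464006010184007680000·28+42373564558110787183902720000→2105684281550279072336117760000
@30  (30,1):304888344611713860501504000000·29+0→8841761993739701954543616000000, (30,2):1197348677077520393310044160000·29+304888344611713860501504000000→35027999979859805266492784640000, (30,3):2105684281550279072336117760000·29+1197348677077520393310044160000→62262192842035613491057459200000
Read c(30,1) = 8841761993739701954543616000000, c(30,2) = 35027999979859805266492784640000, c(30,3) = 62262192842035613491057459200000.

8841761993739701954543616000000, 35027999979859805266492784640000, 62262192842035613491057459200000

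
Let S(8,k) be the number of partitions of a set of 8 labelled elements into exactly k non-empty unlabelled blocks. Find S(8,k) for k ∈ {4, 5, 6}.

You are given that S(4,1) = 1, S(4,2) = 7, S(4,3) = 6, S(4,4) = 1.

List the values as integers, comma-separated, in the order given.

1701, 1050, 266

i=5: T(5,1)=0+1·1=1 | T(5,2)=1+2·7=15 | T(5,3)=7+3·6=25 | T(5,4)=6+4·1=10 | T(5,5)=1+5·0=1
i=6: T(6,2)=1+2·15=31 | T(6,3)=15+3·25=90 | T(6,4)=25+4·10=65 | T(6,5)=10+5·1=15 | T(6,6)=1+6·0=1
i=7: T(7,3)=31+3·90=301 | T(7,4)=90+4·65=350 | T(7,5)=65+5·15=140 | T(7,6)=15+6·1=21
i=8: T(8,4)=301+4·350=1701 | T(8,5)=350+5·140=1050 | T(8,6)=140+6·21=266
Read S(8,4) = 1701, S(8,5) = 1050, S(8,6) = 266.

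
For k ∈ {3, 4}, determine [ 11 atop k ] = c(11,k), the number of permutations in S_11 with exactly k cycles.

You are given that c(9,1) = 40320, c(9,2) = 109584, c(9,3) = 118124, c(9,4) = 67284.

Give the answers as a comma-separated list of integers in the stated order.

12753576, 8409500

i=10: T(10,2)=40320+9·109584=1026576 | T(10,3)=109584+9·118124=1172700 | T(10,4)=118124+9·67284=723680
i=11: T(11,3)=1026576+10·1172700=12753576 | T(11,4)=1172700+10·723680=8409500
Read c(11,3) = 12753576, c(11,4) = 8409500.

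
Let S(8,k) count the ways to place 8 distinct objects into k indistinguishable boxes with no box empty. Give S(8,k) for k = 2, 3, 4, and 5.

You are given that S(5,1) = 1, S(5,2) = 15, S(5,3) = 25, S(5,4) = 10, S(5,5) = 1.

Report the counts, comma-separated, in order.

127, 966, 1701, 1050

r6: T_6,1=1×1+0=1; T_6,2=2×15+1=31; T_6,3=3×25+15=90; T_6,4=4×10+25=65; T_6,5=5×1+10=15
r7: T_7,1=1×1+0=1; T_7,2=2×31+1=63; T_7,3=3×90+31=301; T_7,4=4×65+90=350; T_7,5=5×15+65=140
r8: T_8,2=2×63+1=127; T_8,3=3×301+63=966; T_8,4=4×350+301=1701; T_8,5=5×140+350=1050
Read S(8,2) = 127, S(8,3) = 966, S(8,4) = 1701, S(8,5) = 1050.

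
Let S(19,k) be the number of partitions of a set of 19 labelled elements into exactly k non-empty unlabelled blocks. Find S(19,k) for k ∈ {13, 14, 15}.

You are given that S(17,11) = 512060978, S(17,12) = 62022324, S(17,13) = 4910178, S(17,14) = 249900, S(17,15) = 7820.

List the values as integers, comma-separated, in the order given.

i=18: T(18,12)=512060978+12·62022324=1256328866 | T(18,13)=62022324+13·4910178=125854638 | T(18,14)=4910178+14·249900=8408778 | T(18,15)=249900+15·7820=367200
i=19: T(19,13)=1256328866+13·125854638=2892439160 | T(19,14)=125854638+14·8408778=243577530 | T(19,15)=8408778+15·367200=13916778
Read S(19,13) = 2892439160, S(19,14) = 243577530, S(19,15) = 13916778.

2892439160, 243577530, 13916778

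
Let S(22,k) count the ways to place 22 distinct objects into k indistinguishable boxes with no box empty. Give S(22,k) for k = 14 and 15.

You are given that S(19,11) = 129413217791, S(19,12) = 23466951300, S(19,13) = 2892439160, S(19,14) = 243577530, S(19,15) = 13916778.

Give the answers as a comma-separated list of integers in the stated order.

3295165281331, 345615943200

i=20: T(20,12)=129413217791+12·23466951300=411016633391 | T(20,13)=23466951300+13·2892439160=61068660380 | T(20,14)=2892439160+14·243577530=6302524580 | T(20,15)=243577530+15·13916778=452329200
i=21: T(21,13)=411016633391+13·61068660380=1204909218331 | T(21,14)=61068660380+14·6302524580=149304004500 | T(21,15)=6302524580+15·452329200=13087462580
i=22: T(22,14)=1204909218331+14·149304004500=3295165281331 | T(22,15)=149304004500+15·13087462580=345615943200
Read S(22,14) = 3295165281331, S(22,15) = 345615943200.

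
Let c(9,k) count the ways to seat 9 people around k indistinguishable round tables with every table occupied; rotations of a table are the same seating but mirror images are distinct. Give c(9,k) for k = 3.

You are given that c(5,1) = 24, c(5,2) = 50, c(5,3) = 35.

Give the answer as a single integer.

118124

i=6: T(6,1)=0+5·24=120 | T(6,2)=24+5·50=274 | T(6,3)=50+5·35=225
i=7: T(7,1)=0+6·120=720 | T(7,2)=120+6·274=1764 | T(7,3)=274+6·225=1624
i=8: T(8,2)=720+7·1764=13068 | T(8,3)=1764+7·1624=13132
i=9: T(9,3)=13068+8·13132=118124
Read c(9,3) = 118124.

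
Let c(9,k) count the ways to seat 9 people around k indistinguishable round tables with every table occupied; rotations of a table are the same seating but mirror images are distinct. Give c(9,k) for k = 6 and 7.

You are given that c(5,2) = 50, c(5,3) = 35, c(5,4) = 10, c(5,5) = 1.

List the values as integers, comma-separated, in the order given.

4536, 546

i=6: T(6,3)=50+5·35=225 | T(6,4)=35+5·10=85 | T(6,5)=10+5·1=15 | T(6,6)=1+5·0=1
i=7: T(7,4)=225+6·85=735 | T(7,5)=85+6·15=175 | T(7,6)=15+6·1=21 | T(7,7)=1+6·0=1
i=8: T(8,5)=735+7·175=1960 | T(8,6)=175+7·21=322 | T(8,7)=21+7·1=28
i=9: T(9,6)=1960+8·322=4536 | T(9,7)=322+8·28=546
Read c(9,6) = 4536, c(9,7) = 546.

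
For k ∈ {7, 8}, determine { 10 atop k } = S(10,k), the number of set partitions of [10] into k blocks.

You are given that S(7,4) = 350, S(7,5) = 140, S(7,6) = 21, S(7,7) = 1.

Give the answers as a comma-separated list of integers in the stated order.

5880, 750

i=8: T(8,5)=350+5·140=1050 | T(8,6)=140+6·21=266 | T(8,7)=21+7·1=28 | T(8,8)=1+8·0=1
i=9: T(9,6)=1050+6·266=2646 | T(9,7)=266+7·28=462 | T(9,8)=28+8·1=36
i=10: T(10,7)=2646+7·462=5880 | T(10,8)=462+8·36=750
Read S(10,7) = 5880, S(10,8) = 750.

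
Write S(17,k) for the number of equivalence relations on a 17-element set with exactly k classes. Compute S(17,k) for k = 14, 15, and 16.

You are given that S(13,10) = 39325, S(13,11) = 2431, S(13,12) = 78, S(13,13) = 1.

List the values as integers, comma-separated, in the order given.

249900, 7820, 136

row 14: T[14][11]=11·2431+39325=66066  T[14][12]=12·78+2431=3367  T[14][13]=13·1+78=91  T[14][14]=14·0+1=1
row 15: T[15][12]=12·3367+66066=106470  T[15][13]=13·91+3367=4550  T[15][14]=14·1+91=105  T[15][15]=15·0+1=1
row 16: T[16][13]=13·4550+106470=165620  T[16][14]=14·105+4550=6020  T[16][15]=15·1+105=120  T[16][16]=16·0+1=1
row 17: T[17][14]=14·6020+165620=249900  T[17][15]=15·120+6020=7820  T[17][16]=16·1+120=136
Read S(17,14) = 249900, S(17,15) = 7820, S(17,16) = 136.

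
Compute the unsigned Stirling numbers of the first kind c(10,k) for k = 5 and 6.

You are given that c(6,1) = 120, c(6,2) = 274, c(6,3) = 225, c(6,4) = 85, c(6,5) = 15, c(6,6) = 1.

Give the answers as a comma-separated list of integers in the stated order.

269325, 63273

r7: T_7,2=6×274+120=1764; T_7,3=6×225+274=1624; T_7,4=6×85+225=735; T_7,5=6×15+85=175; T_7,6=6×1+15=21
r8: T_8,3=7×1624+1764=13132; T_8,4=7×735+1624=6769; T_8,5=7×175+735=1960; T_8,6=7×21+175=322
r9: T_9,4=8×6769+13132=67284; T_9,5=8×1960+6769=22449; T_9,6=8×322+1960=4536
r10: T_10,5=9×22449+67284=269325; T_10,6=9×4536+22449=63273
Read c(10,5) = 269325, c(10,6) = 63273.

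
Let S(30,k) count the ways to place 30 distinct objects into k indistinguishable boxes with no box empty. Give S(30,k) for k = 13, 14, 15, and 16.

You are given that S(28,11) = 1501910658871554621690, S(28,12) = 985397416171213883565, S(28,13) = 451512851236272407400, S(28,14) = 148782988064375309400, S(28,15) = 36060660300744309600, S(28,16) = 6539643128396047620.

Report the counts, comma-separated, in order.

row 29: T[29][12]=12·985397416171213883565+1501910658871554621690=13326679652926121224470  T[29][13]=13·451512851236272407400+985397416171213883565=6855064482242755179765  T[29][14]=14·148782988064375309400+451512851236272407400=2534474684137526739000  T[29][15]=15·36060660300744309600+148782988064375309400=689692892575539953400  T[29][16]=16·6539643128396047620+36060660300744309600=140694950355081071520
row 30: T[30][13]=13·6855064482242755179765+13326679652926121224470=102442517922081938561415  T[30][14]=14·2534474684137526739000+6855064482242755179765=42337710060168129525765  T[30][15]=15·689692892575539953400+2534474684137526739000=12879868072770626040000  T[30][16]=16·140694950355081071520+689692892575539953400=2940812098256837097720
Read S(30,13) = 102442517922081938561415, S(30,14) = 42337710060168129525765, S(30,15) = 12879868072770626040000, S(30,16) = 2940812098256837097720.

102442517922081938561415, 42337710060168129525765, 12879868072770626040000, 2940812098256837097720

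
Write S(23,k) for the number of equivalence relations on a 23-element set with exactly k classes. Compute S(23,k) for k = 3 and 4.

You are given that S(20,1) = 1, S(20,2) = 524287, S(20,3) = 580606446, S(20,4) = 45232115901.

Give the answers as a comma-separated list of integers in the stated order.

15686335501, 2916342574750

row 21: T[21][1]=1·1+0=1  T[21][2]=2·524287+1=1048575  T[21][3]=3·580606446+524287=1742343625  T[21][4]=4·45232115901+580606446=181509070050
row 22: T[22][2]=2·1048575+1=2097151  T[22][3]=3·1742343625+1048575=5228079450  T[22][4]=4·181509070050+1742343625=727778623825
row 23: T[23][3]=3·5228079450+2097151=15686335501  T[23][4]=4·727778623825+5228079450=2916342574750
Read S(23,3) = 15686335501, S(23,4) = 2916342574750.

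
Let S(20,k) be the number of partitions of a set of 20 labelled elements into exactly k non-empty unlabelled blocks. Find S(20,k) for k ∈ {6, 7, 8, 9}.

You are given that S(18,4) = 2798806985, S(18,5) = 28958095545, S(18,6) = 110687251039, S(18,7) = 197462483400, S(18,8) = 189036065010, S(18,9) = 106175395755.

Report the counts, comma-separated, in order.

@19  (19,5):28958095545·5+2798806985→147589284710, (19,6):110687251039·6+28958095545→693081601779, (19,7):197462483400·7+110687251039→1492924634839, (19,8):189036065010·8+197462483400→1709751003480, (19,9):106175395755·9+189036065010→1144614626805
@20  (20,6):693081601779·6+147589284710→4306078895384, (20,7):1492924634839·7+693081601779→11143554045652, (20,8):1709751003480·8+1492924634839→15170932662679, (20,9):1144614626805·9+1709751003480→12011282644725
Read S(20,6) = 4306078895384, S(20,7) = 11143554045652, S(20,8) = 15170932662679, S(20,9) = 12011282644725.

4306078895384, 11143554045652, 15170932662679, 12011282644725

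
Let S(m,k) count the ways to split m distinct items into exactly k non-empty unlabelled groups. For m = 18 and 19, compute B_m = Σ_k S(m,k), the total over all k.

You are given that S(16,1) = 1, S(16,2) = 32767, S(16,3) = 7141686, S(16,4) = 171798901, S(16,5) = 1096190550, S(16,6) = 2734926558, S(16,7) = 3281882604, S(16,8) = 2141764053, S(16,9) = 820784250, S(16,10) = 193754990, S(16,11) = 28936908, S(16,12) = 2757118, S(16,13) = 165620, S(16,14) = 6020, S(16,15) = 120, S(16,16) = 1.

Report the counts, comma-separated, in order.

682076806159, 5832742205057

row 17: T[17][1]=1·1+0=1  T[17][2]=2·32767+1=65535  T[17][3]=3·7141686+32767=21457825  T[17][4]=4·171798901+7141686=694337290  T[17][5]=5·1096190550+171798901=5652751651  T[17][6]=6·2734926558+1096190550=17505749898  T[17][7]=7·3281882604+2734926558=25708104786  T[17][8]=8·2141764053+3281882604=20415995028  T[17][9]=9·820784250+2141764053=9528822303  T[17][10]=10·193754990+820784250=2758334150  T[17][11]=11·28936908+193754990=512060978  T[17][12]=12·2757118+28936908=62022324  T[17][13]=13·165620+2757118=4910178  T[17][14]=14·6020+165620=249900  T[17][15]=15·120+6020=7820  T[17][16]=16·1+120=136  T[17][17]=17·0+1=1
row 18: T[18][1]=1·1+0=1  T[18][2]=2·65535+1=131071  T[18][3]=3·21457825+65535=64439010  T[18][4]=4·694337290+21457825=2798806985  T[18][5]=5·5652751651+694337290=28958095545  T[18][6]=6·17505749898+5652751651=110687251039  T[18][7]=7·25708104786+17505749898=197462483400  T[18][8]=8·20415995028+25708104786=189036065010  T[18][9]=9·9528822303+20415995028=106175395755  T[18][10]=10·2758334150+9528822303=37112163803  T[18][11]=11·512060978+2758334150=8391004908  T[18][12]=12·62022324+512060978=1256328866  T[18][13]=13·4910178+62022324=125854638  T[18][14]=14·249900+4910178=8408778  T[18][15]=15·7820+249900=367200  T[18][16]=16·136+7820=9996  T[18][17]=17·1+136=153  T[18][18]=18·0+1=1
row 19: T[19][1]=1·1+0=1  T[19][2]=2·131071+1=262143  T[19][3]=3·64439010+131071=193448101  T[19][4]=4·2798806985+64439010=11259666950  T[19][5]=5·28958095545+2798806985=147589284710  T[19][6]=6·110687251039+28958095545=693081601779  T[19][7]=7·197462483400+110687251039=1492924634839  T[19][8]=8·189036065010+197462483400=1709751003480  T[19][9]=9·106175395755+189036065010=1144614626805  T[19][10]=10·37112163803+106175395755=477297033785  T[19][11]=11·8391004908+37112163803=129413217791  T[19][12]=12·1256328866+8391004908=23466951300  T[19][13]=13·125854638+1256328866=2892439160  T[19][14]=14·8408778+125854638=243577530  T[19][15]=15·367200+8408778=13916778  T[19][16]=16·9996+367200=527136  T[19][17]=17·153+9996=12597  T[19][18]=18·1+153=171  T[19][19]=19·0+1=1
B_18 = ΣS(18,k) = 1+131071+64439010+2798806985+28958095545+110687251039+197462483400+189036065010+106175395755+37112163803+8391004908+1256328866+125854638+8408778+367200+9996+153+1 = 682076806159
B_19 = ΣS(19,k) = 1+262143+193448101+11259666950+147589284710+693081601779+1492924634839+1709751003480+1144614626805+477297033785+129413217791+23466951300+2892439160+243577530+13916778+527136+12597+171+1 = 5832742205057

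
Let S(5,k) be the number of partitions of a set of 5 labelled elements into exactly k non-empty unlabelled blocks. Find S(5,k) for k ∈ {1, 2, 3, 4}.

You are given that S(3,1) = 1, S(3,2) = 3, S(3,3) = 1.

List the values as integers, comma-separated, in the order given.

r4: T_4,1=1×1+0=1; T_4,2=2×3+1=7; T_4,3=3×1+3=6; T_4,4=4×0+1=1
r5: T_5,1=1×1+0=1; T_5,2=2×7+1=15; T_5,3=3×6+7=25; T_5,4=4×1+6=10
Read S(5,1) = 1, S(5,2) = 15, S(5,3) = 25, S(5,4) = 10.

1, 15, 25, 10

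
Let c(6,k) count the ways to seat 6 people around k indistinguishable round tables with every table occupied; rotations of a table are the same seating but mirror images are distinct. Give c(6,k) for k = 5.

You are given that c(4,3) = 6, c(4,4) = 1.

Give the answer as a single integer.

[5] T[5,4]:4*1+6=10 · T[5,5]:4*0+1=1
[6] T[6,5]:5*1+10=15
Read c(6,5) = 15.

15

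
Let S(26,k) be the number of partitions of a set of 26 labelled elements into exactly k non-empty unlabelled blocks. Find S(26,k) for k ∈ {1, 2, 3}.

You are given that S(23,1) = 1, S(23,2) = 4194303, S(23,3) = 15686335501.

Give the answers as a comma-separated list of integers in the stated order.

row 24: T[24][1]=1·1+0=1  T[24][2]=2·4194303+1=8388607  T[24][3]=3·15686335501+4194303=47063200806
row 25: T[25][1]=1·1+0=1  T[25][2]=2·8388607+1=16777215  T[25][3]=3·47063200806+8388607=141197991025
row 26: T[26][1]=1·1+0=1  T[26][2]=2·16777215+1=33554431  T[26][3]=3·141197991025+16777215=423610750290
Read S(26,1) = 1, S(26,2) = 33554431, S(26,3) = 423610750290.

1, 33554431, 423610750290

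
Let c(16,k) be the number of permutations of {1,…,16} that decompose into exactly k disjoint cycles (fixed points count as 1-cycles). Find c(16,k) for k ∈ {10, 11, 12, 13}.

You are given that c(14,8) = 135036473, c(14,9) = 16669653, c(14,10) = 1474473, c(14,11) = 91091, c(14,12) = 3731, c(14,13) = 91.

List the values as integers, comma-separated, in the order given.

i=15: T(15,9)=135036473+14·16669653=368411615 | T(15,10)=16669653+14·1474473=37312275 | T(15,11)=1474473+14·91091=2749747 | T(15,12)=91091+14·3731=143325 | T(15,13)=3731+14·91=5005
i=16: T(16,10)=368411615+15·37312275=928095740 | T(16,11)=37312275+15·2749747=78558480 | T(16,12)=2749747+15·143325=4899622 | T(16,13)=143325+15·5005=218400
Read c(16,10) = 928095740, c(16,11) = 78558480, c(16,12) = 4899622, c(16,13) = 218400.

928095740, 78558480, 4899622, 218400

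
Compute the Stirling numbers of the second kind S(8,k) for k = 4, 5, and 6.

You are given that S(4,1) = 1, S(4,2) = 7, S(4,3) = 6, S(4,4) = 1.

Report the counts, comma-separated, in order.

r5: T_5,1=1×1+0=1; T_5,2=2×7+1=15; T_5,3=3×6+7=25; T_5,4=4×1+6=10; T_5,5=5×0+1=1
r6: T_6,2=2×15+1=31; T_6,3=3×25+15=90; T_6,4=4×10+25=65; T_6,5=5×1+10=15; T_6,6=6×0+1=1
r7: T_7,3=3×90+31=301; T_7,4=4×65+90=350; T_7,5=5×15+65=140; T_7,6=6×1+15=21
r8: T_8,4=4×350+301=1701; T_8,5=5×140+350=1050; T_8,6=6×21+140=266
Read S(8,4) = 1701, S(8,5) = 1050, S(8,6) = 266.

1701, 1050, 266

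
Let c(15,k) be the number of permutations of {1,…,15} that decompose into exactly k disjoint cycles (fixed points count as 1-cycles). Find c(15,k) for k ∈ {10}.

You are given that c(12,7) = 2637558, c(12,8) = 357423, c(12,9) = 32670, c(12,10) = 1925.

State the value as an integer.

i=13: T(13,8)=2637558+12·357423=6926634 | T(13,9)=357423+12·32670=749463 | T(13,10)=32670+12·1925=55770
i=14: T(14,9)=6926634+13·749463=16669653 | T(14,10)=749463+13·55770=1474473
i=15: T(15,10)=16669653+14·1474473=37312275
Read c(15,10) = 37312275.

37312275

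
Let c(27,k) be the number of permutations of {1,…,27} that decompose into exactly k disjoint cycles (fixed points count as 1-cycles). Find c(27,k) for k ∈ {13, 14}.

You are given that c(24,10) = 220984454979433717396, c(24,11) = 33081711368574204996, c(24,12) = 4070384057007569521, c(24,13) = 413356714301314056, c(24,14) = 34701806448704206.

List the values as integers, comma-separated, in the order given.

i=25: T(25,11)=220984454979433717396+24·33081711368574204996=1014945527825214637300 | T(25,12)=33081711368574204996+24·4070384057007569521=130770928736755873500 | T(25,13)=4070384057007569521+24·413356714301314056=13990945200239106865 | T(25,14)=413356714301314056+24·34701806448704206=1246200069070215000
i=26: T(26,12)=1014945527825214637300+25·130770928736755873500=4284218746244111474800 | T(26,13)=130770928736755873500+25·13990945200239106865=480544558742733545125 | T(26,14)=13990945200239106865+25·1246200069070215000=45145946926994481865
i=27: T(27,13)=4284218746244111474800+26·480544558742733545125=16778377273555183648050 | T(27,14)=480544558742733545125+26·45145946926994481865=1654339178844590073615
Read c(27,13) = 16778377273555183648050, c(27,14) = 1654339178844590073615.

16778377273555183648050, 1654339178844590073615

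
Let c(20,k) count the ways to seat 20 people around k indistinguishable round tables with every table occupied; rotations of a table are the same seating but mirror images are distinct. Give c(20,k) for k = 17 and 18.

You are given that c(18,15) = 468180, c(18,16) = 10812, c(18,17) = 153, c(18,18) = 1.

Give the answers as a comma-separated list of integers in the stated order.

920550, 16815

row 19: T[19][16]=18·10812+468180=662796  T[19][17]=18·153+10812=13566  T[19][18]=18·1+153=171
row 20: T[20][17]=19·13566+662796=920550  T[20][18]=19·171+13566=16815
Read c(20,17) = 920550, c(20,18) = 16815.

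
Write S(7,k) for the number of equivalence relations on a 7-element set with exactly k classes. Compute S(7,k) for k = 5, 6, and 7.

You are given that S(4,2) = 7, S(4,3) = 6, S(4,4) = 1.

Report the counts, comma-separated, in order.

row 5: T[5][3]=3·6+7=25  T[5][4]=4·1+6=10  T[5][5]=5·0+1=1
row 6: T[6][4]=4·10+25=65  T[6][5]=5·1+10=15  T[6][6]=6·0+1=1
row 7: T[7][5]=5·15+65=140  T[7][6]=6·1+15=21  T[7][7]=7·0+1=1
Read S(7,5) = 140, S(7,6) = 21, S(7,7) = 1.

140, 21, 1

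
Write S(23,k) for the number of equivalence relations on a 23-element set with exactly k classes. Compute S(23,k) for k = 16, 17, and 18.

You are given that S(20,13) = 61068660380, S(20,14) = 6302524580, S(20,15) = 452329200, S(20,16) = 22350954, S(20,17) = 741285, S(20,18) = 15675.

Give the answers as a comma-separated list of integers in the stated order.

762361127264, 49916988803, 2364885369

@21  (21,14):6302524580·14+61068660380→149304004500, (21,15):452329200·15+6302524580→13087462580, (21,16):22350954·16+452329200→809944464, (21,17):741285·17+22350954→34952799, (21,18):15675·18+741285→1023435
@22  (22,15):13087462580·15+149304004500→345615943200, (22,16):809944464·16+13087462580→26046574004, (22,17):34952799·17+809944464→1404142047, (22,18):1023435·18+34952799→53374629
@23  (23,16):26046574004·16+345615943200→762361127264, (23,17):1404142047·17+26046574004→49916988803, (23,18):53374629·18+1404142047→2364885369
Read S(23,16) = 762361127264, S(23,17) = 49916988803, S(23,18) = 2364885369.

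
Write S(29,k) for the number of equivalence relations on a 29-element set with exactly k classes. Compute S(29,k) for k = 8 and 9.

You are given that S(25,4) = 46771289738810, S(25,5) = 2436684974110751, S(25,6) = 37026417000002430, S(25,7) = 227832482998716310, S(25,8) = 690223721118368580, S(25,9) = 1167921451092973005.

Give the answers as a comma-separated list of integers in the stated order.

@26  (26,5):2436684974110751·5+46771289738810→12230196160292565, (26,6):37026417000002430·6+2436684974110751→224595186974125331, (26,7):227832482998716310·7+37026417000002430→1631853797991016600, (26,8):690223721118368580·8+227832482998716310→5749622251945664950, (26,9):1167921451092973005·9+690223721118368580→11201516780955125625
@27  (27,6):224595186974125331·6+12230196160292565→1359801318005044551, (27,7):1631853797991016600·7+224595186974125331→11647571772911241531, (27,8):5749622251945664950·8+1631853797991016600→47628831813556336200, (27,9):11201516780955125625·9+5749622251945664950→106563273280541795575
@28  (28,7):11647571772911241531·7+1359801318005044551→82892803728383735268, (28,8):47628831813556336200·8+11647571772911241531→392678226281361931131, (28,9):106563273280541795575·9+47628831813556336200→1006698291338432496375
@29  (29,8):392678226281361931131·8+82892803728383735268→3224318613979279184316, (29,9):1006698291338432496375·9+392678226281361931131→9452962848327254398506
Read S(29,8) = 3224318613979279184316, S(29,9) = 9452962848327254398506.

3224318613979279184316, 9452962848327254398506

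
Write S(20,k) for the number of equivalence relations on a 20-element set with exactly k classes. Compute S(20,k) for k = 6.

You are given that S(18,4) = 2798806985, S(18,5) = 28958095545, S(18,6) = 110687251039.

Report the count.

[19] T[19,5]:5*28958095545+2798806985=147589284710 · T[19,6]:6*110687251039+28958095545=693081601779
[20] T[20,6]:6*693081601779+147589284710=4306078895384
Read S(20,6) = 4306078895384.

4306078895384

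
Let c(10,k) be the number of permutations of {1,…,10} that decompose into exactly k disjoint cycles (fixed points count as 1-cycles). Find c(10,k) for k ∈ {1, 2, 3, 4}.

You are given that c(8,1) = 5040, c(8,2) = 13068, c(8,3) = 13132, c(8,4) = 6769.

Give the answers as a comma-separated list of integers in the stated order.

362880, 1026576, 1172700, 723680

@9  (9,1):5040·8+0→40320, (9,2):13068·8+5040→109584, (9,3):13132·8+13068→118124, (9,4):6769·8+13132→67284
@10  (10,1):40320·9+0→362880, (10,2):109584·9+40320→1026576, (10,3):118124·9+109584→1172700, (10,4):67284·9+118124→723680
Read c(10,1) = 362880, c(10,2) = 1026576, c(10,3) = 1172700, c(10,4) = 723680.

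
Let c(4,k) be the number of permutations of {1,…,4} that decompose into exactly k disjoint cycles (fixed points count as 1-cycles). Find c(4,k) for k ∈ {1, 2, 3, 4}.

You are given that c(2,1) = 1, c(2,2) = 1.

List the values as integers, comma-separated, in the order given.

row 3: T[3][1]=2·1+0=2  T[3][2]=2·1+1=3  T[3][3]=2·0+1=1
row 4: T[4][1]=3·2+0=6  T[4][2]=3·3+2=11  T[4][3]=3·1+3=6  T[4][4]=3·0+1=1
Read c(4,1) = 6, c(4,2) = 11, c(4,3) = 6, c(4,4) = 1.

6, 11, 6, 1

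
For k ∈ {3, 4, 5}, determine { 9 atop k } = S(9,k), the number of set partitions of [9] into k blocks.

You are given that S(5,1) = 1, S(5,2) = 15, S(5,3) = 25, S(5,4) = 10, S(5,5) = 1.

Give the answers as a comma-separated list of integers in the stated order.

@6  (6,1):1·1+0→1, (6,2):15·2+1→31, (6,3):25·3+15→90, (6,4):10·4+25→65, (6,5):1·5+10→15
@7  (7,1):1·1+0→1, (7,2):31·2+1→63, (7,3):90·3+31→301, (7,4):65·4+90→350, (7,5):15·5+65→140
@8  (8,2):63·2+1→127, (8,3):301·3+63→966, (8,4):350·4+301→1701, (8,5):140·5+350→1050
@9  (9,3):966·3+127→3025, (9,4):1701·4+966→7770, (9,5):1050·5+1701→6951
Read S(9,3) = 3025, S(9,4) = 7770, S(9,5) = 6951.

3025, 7770, 6951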